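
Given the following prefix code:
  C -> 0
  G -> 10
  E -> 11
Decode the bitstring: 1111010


Decoding step by step:
Bits 11 -> E
Bits 11 -> E
Bits 0 -> C
Bits 10 -> G


Decoded message: EECG


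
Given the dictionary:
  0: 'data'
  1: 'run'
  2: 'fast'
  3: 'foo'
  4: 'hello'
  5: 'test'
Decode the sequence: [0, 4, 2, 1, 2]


Look up each index in the dictionary:
  0 -> 'data'
  4 -> 'hello'
  2 -> 'fast'
  1 -> 'run'
  2 -> 'fast'

Decoded: "data hello fast run fast"


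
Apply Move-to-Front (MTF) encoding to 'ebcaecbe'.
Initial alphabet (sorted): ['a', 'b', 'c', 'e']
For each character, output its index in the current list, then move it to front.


MTF encoding:
'e': index 3 in ['a', 'b', 'c', 'e'] -> ['e', 'a', 'b', 'c']
'b': index 2 in ['e', 'a', 'b', 'c'] -> ['b', 'e', 'a', 'c']
'c': index 3 in ['b', 'e', 'a', 'c'] -> ['c', 'b', 'e', 'a']
'a': index 3 in ['c', 'b', 'e', 'a'] -> ['a', 'c', 'b', 'e']
'e': index 3 in ['a', 'c', 'b', 'e'] -> ['e', 'a', 'c', 'b']
'c': index 2 in ['e', 'a', 'c', 'b'] -> ['c', 'e', 'a', 'b']
'b': index 3 in ['c', 'e', 'a', 'b'] -> ['b', 'c', 'e', 'a']
'e': index 2 in ['b', 'c', 'e', 'a'] -> ['e', 'b', 'c', 'a']


Output: [3, 2, 3, 3, 3, 2, 3, 2]


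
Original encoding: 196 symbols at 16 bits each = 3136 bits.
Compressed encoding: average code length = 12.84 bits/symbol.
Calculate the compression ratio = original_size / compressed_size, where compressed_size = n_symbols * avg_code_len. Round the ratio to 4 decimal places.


original_size = n_symbols * orig_bits = 196 * 16 = 3136 bits
compressed_size = n_symbols * avg_code_len = 196 * 12.84 = 2516.64 bits
ratio = original_size / compressed_size = 3136 / 2516.64 = 1.2461

Compression ratio = 1.2461


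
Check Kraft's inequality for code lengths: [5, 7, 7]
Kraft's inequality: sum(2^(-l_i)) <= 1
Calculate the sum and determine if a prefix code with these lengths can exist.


Sum = 2^(-5) + 2^(-7) + 2^(-7)
    = 0.03125 + 0.0078125 + 0.0078125
    = 6/128 = 0.046875
Since 0.046875 <= 1, Kraft's inequality IS satisfied.
A prefix code with these lengths CAN exist.

Kraft sum = 0.046875. Satisfied.


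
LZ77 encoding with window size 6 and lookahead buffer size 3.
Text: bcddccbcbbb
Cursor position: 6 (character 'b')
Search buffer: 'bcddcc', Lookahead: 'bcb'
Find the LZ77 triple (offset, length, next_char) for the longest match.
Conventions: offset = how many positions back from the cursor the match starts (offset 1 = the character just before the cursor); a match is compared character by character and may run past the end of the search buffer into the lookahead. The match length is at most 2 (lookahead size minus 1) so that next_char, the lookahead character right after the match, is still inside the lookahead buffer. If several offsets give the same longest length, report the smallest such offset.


Try each offset into the search buffer:
  offset=1 (pos 5, char 'c'): match length 0
  offset=2 (pos 4, char 'c'): match length 0
  offset=3 (pos 3, char 'd'): match length 0
  offset=4 (pos 2, char 'd'): match length 0
  offset=5 (pos 1, char 'c'): match length 0
  offset=6 (pos 0, char 'b'): match length 2
Longest match has length 2 at offset 6.
next_char = character at position 6 + 2 = 8 -> 'b'

Best match: offset=6, length=2 (matching 'bc' starting at position 0)
LZ77 triple: (6, 2, 'b')


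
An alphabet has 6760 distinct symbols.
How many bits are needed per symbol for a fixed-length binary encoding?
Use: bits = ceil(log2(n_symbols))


log2(6760) = 12.7228
Bracket: 2^12 = 4096 < 6760 <= 2^13 = 8192
So ceil(log2(6760)) = 13

bits = ceil(log2(6760)) = ceil(12.7228) = 13 bits


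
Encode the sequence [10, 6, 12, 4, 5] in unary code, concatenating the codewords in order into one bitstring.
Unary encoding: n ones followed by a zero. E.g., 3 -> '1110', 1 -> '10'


Encode each number as n ones followed by a terminating 0:
  10 -> 11111111110 (11 bits)
  6 -> 1111110 (7 bits)
  12 -> 1111111111110 (13 bits)
  4 -> 11110 (5 bits)
  5 -> 111110 (6 bits)
Total length = 11 + 7 + 13 + 5 + 6 = 42 bits.

Unary([10, 6, 12, 4, 5]) = 111111111101111110111111111111011110111110 (42 bits)


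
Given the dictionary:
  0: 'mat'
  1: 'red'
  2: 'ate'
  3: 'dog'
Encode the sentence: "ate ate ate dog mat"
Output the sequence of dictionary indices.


Look up each word in the dictionary:
  'ate' -> 2
  'ate' -> 2
  'ate' -> 2
  'dog' -> 3
  'mat' -> 0

Encoded: [2, 2, 2, 3, 0]


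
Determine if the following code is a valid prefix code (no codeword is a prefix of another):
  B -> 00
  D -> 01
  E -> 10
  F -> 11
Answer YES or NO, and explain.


Checking each pair (does one codeword prefix another?):
  B='00' vs D='01': no prefix
  B='00' vs E='10': no prefix
  B='00' vs F='11': no prefix
  D='01' vs B='00': no prefix
  D='01' vs E='10': no prefix
  D='01' vs F='11': no prefix
  E='10' vs B='00': no prefix
  E='10' vs D='01': no prefix
  E='10' vs F='11': no prefix
  F='11' vs B='00': no prefix
  F='11' vs D='01': no prefix
  F='11' vs E='10': no prefix
No violation found over all pairs.

YES -- this is a valid prefix code. No codeword is a prefix of any other codeword.


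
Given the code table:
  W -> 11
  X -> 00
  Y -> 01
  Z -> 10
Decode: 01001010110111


Decoding:
01 -> Y
00 -> X
10 -> Z
10 -> Z
11 -> W
01 -> Y
11 -> W


Result: YXZZWYW


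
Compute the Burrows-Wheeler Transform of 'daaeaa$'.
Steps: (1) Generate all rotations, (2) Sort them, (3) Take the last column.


Rotations (sorted):
  0: $daaeaa -> last char: a
  1: a$daaea -> last char: a
  2: aa$daae -> last char: e
  3: aaeaa$d -> last char: d
  4: aeaa$da -> last char: a
  5: daaeaa$ -> last char: $
  6: eaa$daa -> last char: a


BWT = aaeda$a


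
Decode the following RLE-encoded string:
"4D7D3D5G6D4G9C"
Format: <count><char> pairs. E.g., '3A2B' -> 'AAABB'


Expanding each <count><char> pair:
  4D -> 'DDDD'
  7D -> 'DDDDDDD'
  3D -> 'DDD'
  5G -> 'GGGGG'
  6D -> 'DDDDDD'
  4G -> 'GGGG'
  9C -> 'CCCCCCCCC'

Decoded = DDDDDDDDDDDDDDGGGGGDDDDDDGGGGCCCCCCCCC


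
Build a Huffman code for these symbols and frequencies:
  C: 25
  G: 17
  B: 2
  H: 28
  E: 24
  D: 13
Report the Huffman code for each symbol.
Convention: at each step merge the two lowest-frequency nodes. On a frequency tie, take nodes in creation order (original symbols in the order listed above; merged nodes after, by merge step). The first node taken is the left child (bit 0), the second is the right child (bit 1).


Huffman tree construction:
Step 1: Merge B(2) + D(13) = 15
Step 2: Merge (B+D)(15) + G(17) = 32
Step 3: Merge E(24) + C(25) = 49
Step 4: Merge H(28) + ((B+D)+G)(32) = 60
Step 5: Merge (E+C)(49) + (H+((B+D)+G))(60) = 109
Read each symbol's code off the tree from the root (left child = 0, right child = 1).

Codes:
  C: 01 (length 2)
  G: 111 (length 3)
  B: 1100 (length 4)
  H: 10 (length 2)
  E: 00 (length 2)
  D: 1101 (length 4)
Average code length: 265/109 = 2.4312 bits/symbol


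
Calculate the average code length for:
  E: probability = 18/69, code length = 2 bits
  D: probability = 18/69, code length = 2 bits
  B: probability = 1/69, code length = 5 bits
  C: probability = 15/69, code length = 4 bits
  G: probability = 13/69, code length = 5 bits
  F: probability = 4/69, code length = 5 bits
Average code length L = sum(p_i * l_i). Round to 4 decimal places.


Weighted contributions p_i * l_i:
  E: (18/69) * 2 = 36/69
  D: (18/69) * 2 = 36/69
  B: (1/69) * 5 = 5/69
  C: (15/69) * 4 = 60/69
  G: (13/69) * 5 = 65/69
  F: (4/69) * 5 = 20/69
Sum = (36 + 36 + 5 + 60 + 65 + 20)/69 = 222/69

L = 222/69 = 3.2174 bits/symbol


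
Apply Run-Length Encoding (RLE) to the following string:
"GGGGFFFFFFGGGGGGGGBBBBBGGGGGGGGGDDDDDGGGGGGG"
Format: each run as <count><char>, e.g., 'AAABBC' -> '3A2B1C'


Scanning runs left to right:
  i=0: run of 'G' x 4 -> '4G'
  i=4: run of 'F' x 6 -> '6F'
  i=10: run of 'G' x 8 -> '8G'
  i=18: run of 'B' x 5 -> '5B'
  i=23: run of 'G' x 9 -> '9G'
  i=32: run of 'D' x 5 -> '5D'
  i=37: run of 'G' x 7 -> '7G'

RLE = 4G6F8G5B9G5D7G


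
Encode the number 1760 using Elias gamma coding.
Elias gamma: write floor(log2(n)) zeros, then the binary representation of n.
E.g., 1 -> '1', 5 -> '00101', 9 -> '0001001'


num_bits = floor(log2(1760)) + 1 = 11
leading_zeros = num_bits - 1 = 10
binary(1760) = 11011100000

Elias gamma(1760) = '0000000000' + '11011100000' = 000000000011011100000 (21 bits)


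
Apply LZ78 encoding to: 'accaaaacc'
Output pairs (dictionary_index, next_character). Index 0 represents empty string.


LZ78 encoding steps:
Dictionary: {0: ''}
Step 1: w='' (idx 0), next='a' -> output (0, 'a'), add 'a' as idx 1
Step 2: w='' (idx 0), next='c' -> output (0, 'c'), add 'c' as idx 2
Step 3: w='c' (idx 2), next='a' -> output (2, 'a'), add 'ca' as idx 3
Step 4: w='a' (idx 1), next='a' -> output (1, 'a'), add 'aa' as idx 4
Step 5: w='a' (idx 1), next='c' -> output (1, 'c'), add 'ac' as idx 5
Step 6: w='c' (idx 2), end of input -> output (2, '')


Encoded: [(0, 'a'), (0, 'c'), (2, 'a'), (1, 'a'), (1, 'c'), (2, '')]


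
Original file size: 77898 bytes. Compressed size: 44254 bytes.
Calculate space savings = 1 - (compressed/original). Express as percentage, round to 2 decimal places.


ratio = compressed/original = 44254/77898 = 0.568102
savings = 1 - ratio = 1 - 0.568102 = 0.431898
as a percentage: 0.431898 * 100 = 43.19%

Space savings = 1 - 44254/77898 = 43.19%


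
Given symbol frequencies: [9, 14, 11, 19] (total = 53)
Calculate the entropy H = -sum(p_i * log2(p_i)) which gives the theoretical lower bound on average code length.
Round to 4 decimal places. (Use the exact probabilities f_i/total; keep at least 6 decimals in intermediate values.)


Per-symbol terms -p_i * log2(p_i) with p_i = f_i/53:
  p = 9/53 = 0.169811: log2(p) = -2.557995, -p*log2(p) = 0.434377
  p = 14/53 = 0.264151: log2(p) = -1.920566, -p*log2(p) = 0.507319
  p = 11/53 = 0.207547: log2(p) = -2.268489, -p*log2(p) = 0.470818
  p = 19/53 = 0.358491: log2(p) = -1.479993, -p*log2(p) = 0.530564
H = 0.434377 + 0.507319 + 0.470818 + 0.530564 = 1.943078

H = 1.9431 bits/symbol


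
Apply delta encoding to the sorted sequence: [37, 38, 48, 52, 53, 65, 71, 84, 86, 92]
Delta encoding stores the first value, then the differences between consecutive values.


First value: 37
Deltas:
  38 - 37 = 1
  48 - 38 = 10
  52 - 48 = 4
  53 - 52 = 1
  65 - 53 = 12
  71 - 65 = 6
  84 - 71 = 13
  86 - 84 = 2
  92 - 86 = 6


Delta encoded: [37, 1, 10, 4, 1, 12, 6, 13, 2, 6]


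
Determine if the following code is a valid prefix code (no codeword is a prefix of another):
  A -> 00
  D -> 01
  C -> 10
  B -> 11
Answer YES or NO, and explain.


Checking each pair (does one codeword prefix another?):
  A='00' vs D='01': no prefix
  A='00' vs C='10': no prefix
  A='00' vs B='11': no prefix
  D='01' vs A='00': no prefix
  D='01' vs C='10': no prefix
  D='01' vs B='11': no prefix
  C='10' vs A='00': no prefix
  C='10' vs D='01': no prefix
  C='10' vs B='11': no prefix
  B='11' vs A='00': no prefix
  B='11' vs D='01': no prefix
  B='11' vs C='10': no prefix
No violation found over all pairs.

YES -- this is a valid prefix code. No codeword is a prefix of any other codeword.


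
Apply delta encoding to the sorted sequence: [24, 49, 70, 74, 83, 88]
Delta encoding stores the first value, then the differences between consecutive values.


First value: 24
Deltas:
  49 - 24 = 25
  70 - 49 = 21
  74 - 70 = 4
  83 - 74 = 9
  88 - 83 = 5


Delta encoded: [24, 25, 21, 4, 9, 5]


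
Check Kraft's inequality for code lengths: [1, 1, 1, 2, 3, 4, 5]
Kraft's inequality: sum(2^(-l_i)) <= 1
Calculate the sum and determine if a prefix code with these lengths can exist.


Sum = 2^(-1) + 2^(-1) + 2^(-1) + 2^(-2) + 2^(-3) + 2^(-4) + 2^(-5)
    = 0.5 + 0.5 + 0.5 + 0.25 + 0.125 + 0.0625 + 0.03125
    = 63/32 = 1.96875
Since 1.96875 > 1, Kraft's inequality is NOT satisfied.
A prefix code with these lengths CANNOT exist.

Kraft sum = 1.96875. Not satisfied.


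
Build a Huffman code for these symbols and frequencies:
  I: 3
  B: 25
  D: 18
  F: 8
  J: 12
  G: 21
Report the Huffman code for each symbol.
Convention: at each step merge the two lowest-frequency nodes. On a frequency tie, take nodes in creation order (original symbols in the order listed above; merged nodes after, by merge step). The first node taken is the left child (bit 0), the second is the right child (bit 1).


Huffman tree construction:
Step 1: Merge I(3) + F(8) = 11
Step 2: Merge (I+F)(11) + J(12) = 23
Step 3: Merge D(18) + G(21) = 39
Step 4: Merge ((I+F)+J)(23) + B(25) = 48
Step 5: Merge (D+G)(39) + (((I+F)+J)+B)(48) = 87
Read each symbol's code off the tree from the root (left child = 0, right child = 1).

Codes:
  I: 1000 (length 4)
  B: 11 (length 2)
  D: 00 (length 2)
  F: 1001 (length 4)
  J: 101 (length 3)
  G: 01 (length 2)
Average code length: 208/87 = 2.3908 bits/symbol


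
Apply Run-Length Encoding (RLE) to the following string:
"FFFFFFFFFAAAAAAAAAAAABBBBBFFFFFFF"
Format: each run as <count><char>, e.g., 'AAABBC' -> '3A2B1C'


Scanning runs left to right:
  i=0: run of 'F' x 9 -> '9F'
  i=9: run of 'A' x 12 -> '12A'
  i=21: run of 'B' x 5 -> '5B'
  i=26: run of 'F' x 7 -> '7F'

RLE = 9F12A5B7F


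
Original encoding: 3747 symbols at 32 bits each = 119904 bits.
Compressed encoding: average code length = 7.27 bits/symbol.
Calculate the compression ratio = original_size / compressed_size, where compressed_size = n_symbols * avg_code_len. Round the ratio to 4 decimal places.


original_size = n_symbols * orig_bits = 3747 * 32 = 119904 bits
compressed_size = n_symbols * avg_code_len = 3747 * 7.27 = 27240.69 bits
ratio = original_size / compressed_size = 119904 / 27240.69 = 4.4017

Compression ratio = 4.4017


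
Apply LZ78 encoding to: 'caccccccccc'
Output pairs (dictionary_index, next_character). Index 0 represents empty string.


LZ78 encoding steps:
Dictionary: {0: ''}
Step 1: w='' (idx 0), next='c' -> output (0, 'c'), add 'c' as idx 1
Step 2: w='' (idx 0), next='a' -> output (0, 'a'), add 'a' as idx 2
Step 3: w='c' (idx 1), next='c' -> output (1, 'c'), add 'cc' as idx 3
Step 4: w='cc' (idx 3), next='c' -> output (3, 'c'), add 'ccc' as idx 4
Step 5: w='ccc' (idx 4), next='c' -> output (4, 'c'), add 'cccc' as idx 5


Encoded: [(0, 'c'), (0, 'a'), (1, 'c'), (3, 'c'), (4, 'c')]


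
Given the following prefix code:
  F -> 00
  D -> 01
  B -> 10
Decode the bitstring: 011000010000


Decoding step by step:
Bits 01 -> D
Bits 10 -> B
Bits 00 -> F
Bits 01 -> D
Bits 00 -> F
Bits 00 -> F


Decoded message: DBFDFF


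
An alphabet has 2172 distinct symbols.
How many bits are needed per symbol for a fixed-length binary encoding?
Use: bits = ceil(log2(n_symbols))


log2(2172) = 11.0848
Bracket: 2^11 = 2048 < 2172 <= 2^12 = 4096
So ceil(log2(2172)) = 12

bits = ceil(log2(2172)) = ceil(11.0848) = 12 bits


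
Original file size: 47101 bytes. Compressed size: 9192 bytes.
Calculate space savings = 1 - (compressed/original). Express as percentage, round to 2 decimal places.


ratio = compressed/original = 9192/47101 = 0.195155
savings = 1 - ratio = 1 - 0.195155 = 0.804845
as a percentage: 0.804845 * 100 = 80.48%

Space savings = 1 - 9192/47101 = 80.48%


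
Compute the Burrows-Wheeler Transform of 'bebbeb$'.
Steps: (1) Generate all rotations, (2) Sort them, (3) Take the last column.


Rotations (sorted):
  0: $bebbeb -> last char: b
  1: b$bebbe -> last char: e
  2: bbeb$be -> last char: e
  3: beb$beb -> last char: b
  4: bebbeb$ -> last char: $
  5: eb$bebb -> last char: b
  6: ebbeb$b -> last char: b


BWT = beeb$bb


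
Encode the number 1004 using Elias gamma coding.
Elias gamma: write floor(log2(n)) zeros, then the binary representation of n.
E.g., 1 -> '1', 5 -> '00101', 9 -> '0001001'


num_bits = floor(log2(1004)) + 1 = 10
leading_zeros = num_bits - 1 = 9
binary(1004) = 1111101100

Elias gamma(1004) = '000000000' + '1111101100' = 0000000001111101100 (19 bits)


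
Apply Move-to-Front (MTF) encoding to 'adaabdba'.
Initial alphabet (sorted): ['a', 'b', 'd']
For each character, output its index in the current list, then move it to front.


MTF encoding:
'a': index 0 in ['a', 'b', 'd'] -> ['a', 'b', 'd']
'd': index 2 in ['a', 'b', 'd'] -> ['d', 'a', 'b']
'a': index 1 in ['d', 'a', 'b'] -> ['a', 'd', 'b']
'a': index 0 in ['a', 'd', 'b'] -> ['a', 'd', 'b']
'b': index 2 in ['a', 'd', 'b'] -> ['b', 'a', 'd']
'd': index 2 in ['b', 'a', 'd'] -> ['d', 'b', 'a']
'b': index 1 in ['d', 'b', 'a'] -> ['b', 'd', 'a']
'a': index 2 in ['b', 'd', 'a'] -> ['a', 'b', 'd']


Output: [0, 2, 1, 0, 2, 2, 1, 2]


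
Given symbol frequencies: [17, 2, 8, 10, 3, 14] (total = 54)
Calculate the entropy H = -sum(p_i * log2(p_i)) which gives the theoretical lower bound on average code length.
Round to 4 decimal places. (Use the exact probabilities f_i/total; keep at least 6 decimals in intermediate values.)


Per-symbol terms -p_i * log2(p_i) with p_i = f_i/54:
  p = 17/54 = 0.314815: log2(p) = -1.667425, -p*log2(p) = 0.524930
  p = 2/54 = 0.037037: log2(p) = -4.754888, -p*log2(p) = 0.176107
  p = 8/54 = 0.148148: log2(p) = -2.754888, -p*log2(p) = 0.408131
  p = 10/54 = 0.185185: log2(p) = -2.432959, -p*log2(p) = 0.450548
  p = 3/54 = 0.055556: log2(p) = -4.169925, -p*log2(p) = 0.231663
  p = 14/54 = 0.259259: log2(p) = -1.947533, -p*log2(p) = 0.504916
H = 0.524930 + 0.176107 + 0.408131 + 0.450548 + 0.231663 + 0.504916 = 2.296295

H = 2.2963 bits/symbol


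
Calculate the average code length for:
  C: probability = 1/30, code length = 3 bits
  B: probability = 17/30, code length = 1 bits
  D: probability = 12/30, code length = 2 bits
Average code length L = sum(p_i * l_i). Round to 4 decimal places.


Weighted contributions p_i * l_i:
  C: (1/30) * 3 = 3/30
  B: (17/30) * 1 = 17/30
  D: (12/30) * 2 = 24/30
Sum = (3 + 17 + 24)/30 = 44/30

L = 44/30 = 1.4667 bits/symbol


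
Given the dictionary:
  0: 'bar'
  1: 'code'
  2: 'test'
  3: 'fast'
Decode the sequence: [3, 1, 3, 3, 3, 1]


Look up each index in the dictionary:
  3 -> 'fast'
  1 -> 'code'
  3 -> 'fast'
  3 -> 'fast'
  3 -> 'fast'
  1 -> 'code'

Decoded: "fast code fast fast fast code"


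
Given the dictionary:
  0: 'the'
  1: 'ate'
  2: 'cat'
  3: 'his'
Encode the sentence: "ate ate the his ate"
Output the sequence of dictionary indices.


Look up each word in the dictionary:
  'ate' -> 1
  'ate' -> 1
  'the' -> 0
  'his' -> 3
  'ate' -> 1

Encoded: [1, 1, 0, 3, 1]


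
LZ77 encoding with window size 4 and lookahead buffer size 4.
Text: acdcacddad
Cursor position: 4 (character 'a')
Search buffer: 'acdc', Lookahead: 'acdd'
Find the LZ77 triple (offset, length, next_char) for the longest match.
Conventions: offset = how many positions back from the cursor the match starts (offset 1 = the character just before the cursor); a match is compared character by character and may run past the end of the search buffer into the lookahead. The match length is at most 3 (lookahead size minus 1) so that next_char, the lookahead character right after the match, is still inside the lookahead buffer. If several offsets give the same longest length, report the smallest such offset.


Try each offset into the search buffer:
  offset=1 (pos 3, char 'c'): match length 0
  offset=2 (pos 2, char 'd'): match length 0
  offset=3 (pos 1, char 'c'): match length 0
  offset=4 (pos 0, char 'a'): match length 3
Longest match has length 3 at offset 4.
next_char = character at position 4 + 3 = 7 -> 'd'

Best match: offset=4, length=3 (matching 'acd' starting at position 0)
LZ77 triple: (4, 3, 'd')


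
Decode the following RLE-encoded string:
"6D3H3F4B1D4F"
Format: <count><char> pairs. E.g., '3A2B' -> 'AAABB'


Expanding each <count><char> pair:
  6D -> 'DDDDDD'
  3H -> 'HHH'
  3F -> 'FFF'
  4B -> 'BBBB'
  1D -> 'D'
  4F -> 'FFFF'

Decoded = DDDDDDHHHFFFBBBBDFFFF


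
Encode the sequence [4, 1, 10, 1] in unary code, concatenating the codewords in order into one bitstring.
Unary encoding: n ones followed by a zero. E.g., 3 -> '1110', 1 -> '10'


Encode each number as n ones followed by a terminating 0:
  4 -> 11110 (5 bits)
  1 -> 10 (2 bits)
  10 -> 11111111110 (11 bits)
  1 -> 10 (2 bits)
Total length = 5 + 2 + 11 + 2 = 20 bits.

Unary([4, 1, 10, 1]) = 11110101111111111010 (20 bits)


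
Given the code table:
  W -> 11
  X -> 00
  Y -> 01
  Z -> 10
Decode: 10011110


Decoding:
10 -> Z
01 -> Y
11 -> W
10 -> Z


Result: ZYWZ


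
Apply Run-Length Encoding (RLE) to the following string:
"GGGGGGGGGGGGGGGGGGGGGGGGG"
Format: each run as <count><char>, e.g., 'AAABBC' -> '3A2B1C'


Scanning runs left to right:
  i=0: run of 'G' x 25 -> '25G'

RLE = 25G


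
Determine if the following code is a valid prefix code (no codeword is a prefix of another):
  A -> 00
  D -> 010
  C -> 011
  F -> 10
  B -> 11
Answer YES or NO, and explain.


Checking each pair (does one codeword prefix another?):
  A='00' vs D='010': no prefix
  A='00' vs C='011': no prefix
  A='00' vs F='10': no prefix
  A='00' vs B='11': no prefix
  D='010' vs A='00': no prefix
  D='010' vs C='011': no prefix
  D='010' vs F='10': no prefix
  D='010' vs B='11': no prefix
  C='011' vs A='00': no prefix
  C='011' vs D='010': no prefix
  C='011' vs F='10': no prefix
  C='011' vs B='11': no prefix
  F='10' vs A='00': no prefix
  F='10' vs D='010': no prefix
  F='10' vs C='011': no prefix
  F='10' vs B='11': no prefix
  B='11' vs A='00': no prefix
  B='11' vs D='010': no prefix
  B='11' vs C='011': no prefix
  B='11' vs F='10': no prefix
No violation found over all pairs.

YES -- this is a valid prefix code. No codeword is a prefix of any other codeword.


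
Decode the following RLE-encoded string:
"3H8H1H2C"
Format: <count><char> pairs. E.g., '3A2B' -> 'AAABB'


Expanding each <count><char> pair:
  3H -> 'HHH'
  8H -> 'HHHHHHHH'
  1H -> 'H'
  2C -> 'CC'

Decoded = HHHHHHHHHHHHCC


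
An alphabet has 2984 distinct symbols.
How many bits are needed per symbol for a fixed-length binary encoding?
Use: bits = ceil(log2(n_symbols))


log2(2984) = 11.543
Bracket: 2^11 = 2048 < 2984 <= 2^12 = 4096
So ceil(log2(2984)) = 12

bits = ceil(log2(2984)) = ceil(11.543) = 12 bits


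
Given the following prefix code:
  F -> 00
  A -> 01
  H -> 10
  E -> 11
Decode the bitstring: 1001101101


Decoding step by step:
Bits 10 -> H
Bits 01 -> A
Bits 10 -> H
Bits 11 -> E
Bits 01 -> A


Decoded message: HAHEA


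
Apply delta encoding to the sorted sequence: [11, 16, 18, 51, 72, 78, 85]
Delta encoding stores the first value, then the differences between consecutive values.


First value: 11
Deltas:
  16 - 11 = 5
  18 - 16 = 2
  51 - 18 = 33
  72 - 51 = 21
  78 - 72 = 6
  85 - 78 = 7


Delta encoded: [11, 5, 2, 33, 21, 6, 7]


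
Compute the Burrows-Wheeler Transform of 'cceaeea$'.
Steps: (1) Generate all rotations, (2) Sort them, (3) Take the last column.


Rotations (sorted):
  0: $cceaeea -> last char: a
  1: a$cceaee -> last char: e
  2: aeea$cce -> last char: e
  3: cceaeea$ -> last char: $
  4: ceaeea$c -> last char: c
  5: ea$cceae -> last char: e
  6: eaeea$cc -> last char: c
  7: eea$ccea -> last char: a


BWT = aee$ceca


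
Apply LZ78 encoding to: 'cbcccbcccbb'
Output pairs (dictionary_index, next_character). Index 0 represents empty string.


LZ78 encoding steps:
Dictionary: {0: ''}
Step 1: w='' (idx 0), next='c' -> output (0, 'c'), add 'c' as idx 1
Step 2: w='' (idx 0), next='b' -> output (0, 'b'), add 'b' as idx 2
Step 3: w='c' (idx 1), next='c' -> output (1, 'c'), add 'cc' as idx 3
Step 4: w='c' (idx 1), next='b' -> output (1, 'b'), add 'cb' as idx 4
Step 5: w='cc' (idx 3), next='c' -> output (3, 'c'), add 'ccc' as idx 5
Step 6: w='b' (idx 2), next='b' -> output (2, 'b'), add 'bb' as idx 6


Encoded: [(0, 'c'), (0, 'b'), (1, 'c'), (1, 'b'), (3, 'c'), (2, 'b')]


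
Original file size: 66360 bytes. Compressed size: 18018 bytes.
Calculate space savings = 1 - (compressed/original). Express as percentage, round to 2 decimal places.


ratio = compressed/original = 18018/66360 = 0.271519
savings = 1 - ratio = 1 - 0.271519 = 0.728481
as a percentage: 0.728481 * 100 = 72.85%

Space savings = 1 - 18018/66360 = 72.85%


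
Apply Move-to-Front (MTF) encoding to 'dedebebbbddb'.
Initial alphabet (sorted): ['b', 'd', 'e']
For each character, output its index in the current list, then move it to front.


MTF encoding:
'd': index 1 in ['b', 'd', 'e'] -> ['d', 'b', 'e']
'e': index 2 in ['d', 'b', 'e'] -> ['e', 'd', 'b']
'd': index 1 in ['e', 'd', 'b'] -> ['d', 'e', 'b']
'e': index 1 in ['d', 'e', 'b'] -> ['e', 'd', 'b']
'b': index 2 in ['e', 'd', 'b'] -> ['b', 'e', 'd']
'e': index 1 in ['b', 'e', 'd'] -> ['e', 'b', 'd']
'b': index 1 in ['e', 'b', 'd'] -> ['b', 'e', 'd']
'b': index 0 in ['b', 'e', 'd'] -> ['b', 'e', 'd']
'b': index 0 in ['b', 'e', 'd'] -> ['b', 'e', 'd']
'd': index 2 in ['b', 'e', 'd'] -> ['d', 'b', 'e']
'd': index 0 in ['d', 'b', 'e'] -> ['d', 'b', 'e']
'b': index 1 in ['d', 'b', 'e'] -> ['b', 'd', 'e']


Output: [1, 2, 1, 1, 2, 1, 1, 0, 0, 2, 0, 1]


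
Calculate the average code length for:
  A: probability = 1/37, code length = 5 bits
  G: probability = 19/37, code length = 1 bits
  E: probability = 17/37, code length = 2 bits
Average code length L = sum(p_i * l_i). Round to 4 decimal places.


Weighted contributions p_i * l_i:
  A: (1/37) * 5 = 5/37
  G: (19/37) * 1 = 19/37
  E: (17/37) * 2 = 34/37
Sum = (5 + 19 + 34)/37 = 58/37

L = 58/37 = 1.5676 bits/symbol


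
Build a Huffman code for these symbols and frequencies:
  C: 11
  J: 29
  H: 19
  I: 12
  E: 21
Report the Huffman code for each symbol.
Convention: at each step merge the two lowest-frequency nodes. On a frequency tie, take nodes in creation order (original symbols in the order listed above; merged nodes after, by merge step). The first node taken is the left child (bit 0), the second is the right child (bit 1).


Huffman tree construction:
Step 1: Merge C(11) + I(12) = 23
Step 2: Merge H(19) + E(21) = 40
Step 3: Merge (C+I)(23) + J(29) = 52
Step 4: Merge (H+E)(40) + ((C+I)+J)(52) = 92
Read each symbol's code off the tree from the root (left child = 0, right child = 1).

Codes:
  C: 100 (length 3)
  J: 11 (length 2)
  H: 00 (length 2)
  I: 101 (length 3)
  E: 01 (length 2)
Average code length: 207/92 = 2.2500 bits/symbol


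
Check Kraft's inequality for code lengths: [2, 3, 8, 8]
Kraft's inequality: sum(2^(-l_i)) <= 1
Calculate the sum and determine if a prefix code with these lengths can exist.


Sum = 2^(-2) + 2^(-3) + 2^(-8) + 2^(-8)
    = 0.25 + 0.125 + 0.00390625 + 0.00390625
    = 98/256 = 0.3828125
Since 0.3828125 <= 1, Kraft's inequality IS satisfied.
A prefix code with these lengths CAN exist.

Kraft sum = 0.3828125. Satisfied.


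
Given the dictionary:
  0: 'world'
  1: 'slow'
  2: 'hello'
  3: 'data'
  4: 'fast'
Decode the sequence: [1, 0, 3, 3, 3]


Look up each index in the dictionary:
  1 -> 'slow'
  0 -> 'world'
  3 -> 'data'
  3 -> 'data'
  3 -> 'data'

Decoded: "slow world data data data"


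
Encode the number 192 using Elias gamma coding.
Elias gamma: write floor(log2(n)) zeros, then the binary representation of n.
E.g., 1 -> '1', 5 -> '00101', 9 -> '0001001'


num_bits = floor(log2(192)) + 1 = 8
leading_zeros = num_bits - 1 = 7
binary(192) = 11000000

Elias gamma(192) = '0000000' + '11000000' = 000000011000000 (15 bits)


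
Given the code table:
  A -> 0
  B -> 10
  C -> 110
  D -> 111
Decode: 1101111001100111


Decoding:
110 -> C
111 -> D
10 -> B
0 -> A
110 -> C
0 -> A
111 -> D


Result: CDBACAD


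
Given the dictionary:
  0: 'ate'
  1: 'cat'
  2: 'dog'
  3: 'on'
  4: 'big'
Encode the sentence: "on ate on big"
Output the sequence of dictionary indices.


Look up each word in the dictionary:
  'on' -> 3
  'ate' -> 0
  'on' -> 3
  'big' -> 4

Encoded: [3, 0, 3, 4]


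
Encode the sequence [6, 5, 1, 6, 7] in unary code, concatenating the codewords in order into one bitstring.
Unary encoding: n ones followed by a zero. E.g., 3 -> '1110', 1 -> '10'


Encode each number as n ones followed by a terminating 0:
  6 -> 1111110 (7 bits)
  5 -> 111110 (6 bits)
  1 -> 10 (2 bits)
  6 -> 1111110 (7 bits)
  7 -> 11111110 (8 bits)
Total length = 7 + 6 + 2 + 7 + 8 = 30 bits.

Unary([6, 5, 1, 6, 7]) = 111111011111010111111011111110 (30 bits)


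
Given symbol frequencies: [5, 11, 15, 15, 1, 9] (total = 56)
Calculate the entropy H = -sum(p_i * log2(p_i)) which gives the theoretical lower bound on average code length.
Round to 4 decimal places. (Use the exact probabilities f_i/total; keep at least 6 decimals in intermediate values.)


Per-symbol terms -p_i * log2(p_i) with p_i = f_i/56:
  p = 5/56 = 0.089286: log2(p) = -3.485427, -p*log2(p) = 0.311199
  p = 11/56 = 0.196429: log2(p) = -2.347923, -p*log2(p) = 0.461199
  p = 15/56 = 0.267857: log2(p) = -1.900464, -p*log2(p) = 0.509053
  p = 15/56 = 0.267857: log2(p) = -1.900464, -p*log2(p) = 0.509053
  p = 1/56 = 0.017857: log2(p) = -5.807355, -p*log2(p) = 0.103703
  p = 9/56 = 0.160714: log2(p) = -2.637430, -p*log2(p) = 0.423873
H = 0.311199 + 0.461199 + 0.509053 + 0.509053 + 0.103703 + 0.423873 = 2.318080

H = 2.3181 bits/symbol


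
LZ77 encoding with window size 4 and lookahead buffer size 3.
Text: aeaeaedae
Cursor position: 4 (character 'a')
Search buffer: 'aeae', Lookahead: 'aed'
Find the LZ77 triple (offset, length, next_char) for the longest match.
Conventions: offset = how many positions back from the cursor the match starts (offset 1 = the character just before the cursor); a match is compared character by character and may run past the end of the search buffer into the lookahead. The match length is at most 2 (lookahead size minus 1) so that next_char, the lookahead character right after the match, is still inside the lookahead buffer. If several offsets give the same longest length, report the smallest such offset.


Try each offset into the search buffer:
  offset=1 (pos 3, char 'e'): match length 0
  offset=2 (pos 2, char 'a'): match length 2
  offset=3 (pos 1, char 'e'): match length 0
  offset=4 (pos 0, char 'a'): match length 2
Longest match has length 2, found at offsets 2, 4; take the smallest, offset 2.
next_char = character at position 4 + 2 = 6 -> 'd'

Best match: offset=2, length=2 (matching 'ae' starting at position 2)
LZ77 triple: (2, 2, 'd')


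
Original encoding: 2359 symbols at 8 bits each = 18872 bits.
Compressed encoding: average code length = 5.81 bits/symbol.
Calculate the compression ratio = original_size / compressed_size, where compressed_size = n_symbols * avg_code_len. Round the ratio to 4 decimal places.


original_size = n_symbols * orig_bits = 2359 * 8 = 18872 bits
compressed_size = n_symbols * avg_code_len = 2359 * 5.81 = 13705.79 bits
ratio = original_size / compressed_size = 18872 / 13705.79 = 1.3769

Compression ratio = 1.3769


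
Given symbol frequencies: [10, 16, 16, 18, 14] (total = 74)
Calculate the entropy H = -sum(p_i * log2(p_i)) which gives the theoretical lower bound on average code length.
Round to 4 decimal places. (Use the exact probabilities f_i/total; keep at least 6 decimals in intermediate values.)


Per-symbol terms -p_i * log2(p_i) with p_i = f_i/74:
  p = 10/74 = 0.135135: log2(p) = -2.887525, -p*log2(p) = 0.390206
  p = 16/74 = 0.216216: log2(p) = -2.209453, -p*log2(p) = 0.477720
  p = 16/74 = 0.216216: log2(p) = -2.209453, -p*log2(p) = 0.477720
  p = 18/74 = 0.243243: log2(p) = -2.039528, -p*log2(p) = 0.496101
  p = 14/74 = 0.189189: log2(p) = -2.402098, -p*log2(p) = 0.454451
H = 0.390206 + 0.477720 + 0.477720 + 0.496101 + 0.454451 = 2.296198

H = 2.2962 bits/symbol


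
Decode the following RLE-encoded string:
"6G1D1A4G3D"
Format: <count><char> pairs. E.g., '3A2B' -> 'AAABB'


Expanding each <count><char> pair:
  6G -> 'GGGGGG'
  1D -> 'D'
  1A -> 'A'
  4G -> 'GGGG'
  3D -> 'DDD'

Decoded = GGGGGGDAGGGGDDD


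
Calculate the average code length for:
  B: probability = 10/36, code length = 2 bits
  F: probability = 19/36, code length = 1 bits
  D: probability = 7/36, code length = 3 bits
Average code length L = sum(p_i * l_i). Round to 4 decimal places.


Weighted contributions p_i * l_i:
  B: (10/36) * 2 = 20/36
  F: (19/36) * 1 = 19/36
  D: (7/36) * 3 = 21/36
Sum = (20 + 19 + 21)/36 = 60/36

L = 60/36 = 1.6667 bits/symbol


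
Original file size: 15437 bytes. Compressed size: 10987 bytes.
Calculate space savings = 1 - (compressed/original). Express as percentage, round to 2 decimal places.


ratio = compressed/original = 10987/15437 = 0.711732
savings = 1 - ratio = 1 - 0.711732 = 0.288268
as a percentage: 0.288268 * 100 = 28.83%

Space savings = 1 - 10987/15437 = 28.83%


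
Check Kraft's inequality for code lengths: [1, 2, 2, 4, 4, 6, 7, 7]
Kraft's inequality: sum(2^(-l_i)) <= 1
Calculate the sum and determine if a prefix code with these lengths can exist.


Sum = 2^(-1) + 2^(-2) + 2^(-2) + 2^(-4) + 2^(-4) + 2^(-6) + 2^(-7) + 2^(-7)
    = 0.5 + 0.25 + 0.25 + 0.0625 + 0.0625 + 0.015625 + 0.0078125 + 0.0078125
    = 148/128 = 1.15625
Since 1.15625 > 1, Kraft's inequality is NOT satisfied.
A prefix code with these lengths CANNOT exist.

Kraft sum = 1.15625. Not satisfied.


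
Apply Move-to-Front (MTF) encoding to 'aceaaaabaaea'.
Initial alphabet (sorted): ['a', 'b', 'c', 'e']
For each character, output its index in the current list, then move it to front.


MTF encoding:
'a': index 0 in ['a', 'b', 'c', 'e'] -> ['a', 'b', 'c', 'e']
'c': index 2 in ['a', 'b', 'c', 'e'] -> ['c', 'a', 'b', 'e']
'e': index 3 in ['c', 'a', 'b', 'e'] -> ['e', 'c', 'a', 'b']
'a': index 2 in ['e', 'c', 'a', 'b'] -> ['a', 'e', 'c', 'b']
'a': index 0 in ['a', 'e', 'c', 'b'] -> ['a', 'e', 'c', 'b']
'a': index 0 in ['a', 'e', 'c', 'b'] -> ['a', 'e', 'c', 'b']
'a': index 0 in ['a', 'e', 'c', 'b'] -> ['a', 'e', 'c', 'b']
'b': index 3 in ['a', 'e', 'c', 'b'] -> ['b', 'a', 'e', 'c']
'a': index 1 in ['b', 'a', 'e', 'c'] -> ['a', 'b', 'e', 'c']
'a': index 0 in ['a', 'b', 'e', 'c'] -> ['a', 'b', 'e', 'c']
'e': index 2 in ['a', 'b', 'e', 'c'] -> ['e', 'a', 'b', 'c']
'a': index 1 in ['e', 'a', 'b', 'c'] -> ['a', 'e', 'b', 'c']


Output: [0, 2, 3, 2, 0, 0, 0, 3, 1, 0, 2, 1]


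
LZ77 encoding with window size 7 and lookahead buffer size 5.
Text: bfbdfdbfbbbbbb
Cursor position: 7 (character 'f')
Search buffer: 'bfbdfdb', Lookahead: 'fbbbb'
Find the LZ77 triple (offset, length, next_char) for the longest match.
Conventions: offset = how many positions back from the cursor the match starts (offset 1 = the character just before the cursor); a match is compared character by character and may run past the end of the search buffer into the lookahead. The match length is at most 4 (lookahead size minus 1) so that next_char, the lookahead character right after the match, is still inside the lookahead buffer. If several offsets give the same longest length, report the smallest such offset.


Try each offset into the search buffer:
  offset=1 (pos 6, char 'b'): match length 0
  offset=2 (pos 5, char 'd'): match length 0
  offset=3 (pos 4, char 'f'): match length 1
  offset=4 (pos 3, char 'd'): match length 0
  offset=5 (pos 2, char 'b'): match length 0
  offset=6 (pos 1, char 'f'): match length 2
  offset=7 (pos 0, char 'b'): match length 0
Longest match has length 2 at offset 6.
next_char = character at position 7 + 2 = 9 -> 'b'

Best match: offset=6, length=2 (matching 'fb' starting at position 1)
LZ77 triple: (6, 2, 'b')


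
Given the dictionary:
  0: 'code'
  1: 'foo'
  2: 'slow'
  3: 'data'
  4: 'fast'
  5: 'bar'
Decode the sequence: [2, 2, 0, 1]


Look up each index in the dictionary:
  2 -> 'slow'
  2 -> 'slow'
  0 -> 'code'
  1 -> 'foo'

Decoded: "slow slow code foo"


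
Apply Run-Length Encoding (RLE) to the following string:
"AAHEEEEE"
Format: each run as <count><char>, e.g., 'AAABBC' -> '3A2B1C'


Scanning runs left to right:
  i=0: run of 'A' x 2 -> '2A'
  i=2: run of 'H' x 1 -> '1H'
  i=3: run of 'E' x 5 -> '5E'

RLE = 2A1H5E


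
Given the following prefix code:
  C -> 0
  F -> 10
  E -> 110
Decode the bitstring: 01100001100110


Decoding step by step:
Bits 0 -> C
Bits 110 -> E
Bits 0 -> C
Bits 0 -> C
Bits 0 -> C
Bits 110 -> E
Bits 0 -> C
Bits 110 -> E


Decoded message: CECCCECE


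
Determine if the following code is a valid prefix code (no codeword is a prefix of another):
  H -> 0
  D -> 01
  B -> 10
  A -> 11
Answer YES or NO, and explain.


Checking each pair (does one codeword prefix another?):
  H='0' vs D='01': prefix -- VIOLATION

NO -- this is NOT a valid prefix code. H (0) is a prefix of D (01).


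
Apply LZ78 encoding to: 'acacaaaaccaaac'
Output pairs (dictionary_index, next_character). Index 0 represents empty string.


LZ78 encoding steps:
Dictionary: {0: ''}
Step 1: w='' (idx 0), next='a' -> output (0, 'a'), add 'a' as idx 1
Step 2: w='' (idx 0), next='c' -> output (0, 'c'), add 'c' as idx 2
Step 3: w='a' (idx 1), next='c' -> output (1, 'c'), add 'ac' as idx 3
Step 4: w='a' (idx 1), next='a' -> output (1, 'a'), add 'aa' as idx 4
Step 5: w='aa' (idx 4), next='c' -> output (4, 'c'), add 'aac' as idx 5
Step 6: w='c' (idx 2), next='a' -> output (2, 'a'), add 'ca' as idx 6
Step 7: w='aac' (idx 5), end of input -> output (5, '')


Encoded: [(0, 'a'), (0, 'c'), (1, 'c'), (1, 'a'), (4, 'c'), (2, 'a'), (5, '')]


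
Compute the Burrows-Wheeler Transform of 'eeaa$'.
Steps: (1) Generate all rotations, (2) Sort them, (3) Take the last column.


Rotations (sorted):
  0: $eeaa -> last char: a
  1: a$eea -> last char: a
  2: aa$ee -> last char: e
  3: eaa$e -> last char: e
  4: eeaa$ -> last char: $


BWT = aaee$


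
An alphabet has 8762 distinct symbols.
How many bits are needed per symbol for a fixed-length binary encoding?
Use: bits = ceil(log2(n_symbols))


log2(8762) = 13.097
Bracket: 2^13 = 8192 < 8762 <= 2^14 = 16384
So ceil(log2(8762)) = 14

bits = ceil(log2(8762)) = ceil(13.097) = 14 bits


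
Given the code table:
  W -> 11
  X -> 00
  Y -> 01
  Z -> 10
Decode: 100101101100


Decoding:
10 -> Z
01 -> Y
01 -> Y
10 -> Z
11 -> W
00 -> X


Result: ZYYZWX


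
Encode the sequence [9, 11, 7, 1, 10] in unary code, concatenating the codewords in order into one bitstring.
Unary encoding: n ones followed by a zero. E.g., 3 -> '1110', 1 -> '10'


Encode each number as n ones followed by a terminating 0:
  9 -> 1111111110 (10 bits)
  11 -> 111111111110 (12 bits)
  7 -> 11111110 (8 bits)
  1 -> 10 (2 bits)
  10 -> 11111111110 (11 bits)
Total length = 10 + 12 + 8 + 2 + 11 = 43 bits.

Unary([9, 11, 7, 1, 10]) = 1111111110111111111110111111101011111111110 (43 bits)


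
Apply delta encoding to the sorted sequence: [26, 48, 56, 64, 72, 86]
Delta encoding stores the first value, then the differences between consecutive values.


First value: 26
Deltas:
  48 - 26 = 22
  56 - 48 = 8
  64 - 56 = 8
  72 - 64 = 8
  86 - 72 = 14


Delta encoded: [26, 22, 8, 8, 8, 14]


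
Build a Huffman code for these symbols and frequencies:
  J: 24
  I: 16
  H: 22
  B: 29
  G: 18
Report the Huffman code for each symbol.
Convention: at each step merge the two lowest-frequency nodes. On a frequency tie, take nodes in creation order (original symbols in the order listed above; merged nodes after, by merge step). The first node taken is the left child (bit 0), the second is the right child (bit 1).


Huffman tree construction:
Step 1: Merge I(16) + G(18) = 34
Step 2: Merge H(22) + J(24) = 46
Step 3: Merge B(29) + (I+G)(34) = 63
Step 4: Merge (H+J)(46) + (B+(I+G))(63) = 109
Read each symbol's code off the tree from the root (left child = 0, right child = 1).

Codes:
  J: 01 (length 2)
  I: 110 (length 3)
  H: 00 (length 2)
  B: 10 (length 2)
  G: 111 (length 3)
Average code length: 252/109 = 2.3119 bits/symbol


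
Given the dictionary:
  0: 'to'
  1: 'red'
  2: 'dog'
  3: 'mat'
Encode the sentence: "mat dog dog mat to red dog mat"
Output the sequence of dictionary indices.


Look up each word in the dictionary:
  'mat' -> 3
  'dog' -> 2
  'dog' -> 2
  'mat' -> 3
  'to' -> 0
  'red' -> 1
  'dog' -> 2
  'mat' -> 3

Encoded: [3, 2, 2, 3, 0, 1, 2, 3]


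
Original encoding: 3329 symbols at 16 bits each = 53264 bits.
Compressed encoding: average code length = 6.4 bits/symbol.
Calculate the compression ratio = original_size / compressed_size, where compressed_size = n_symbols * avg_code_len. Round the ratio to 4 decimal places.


original_size = n_symbols * orig_bits = 3329 * 16 = 53264 bits
compressed_size = n_symbols * avg_code_len = 3329 * 6.4 = 21305.6 bits
ratio = original_size / compressed_size = 53264 / 21305.6 = 2.5

Compression ratio = 2.5
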